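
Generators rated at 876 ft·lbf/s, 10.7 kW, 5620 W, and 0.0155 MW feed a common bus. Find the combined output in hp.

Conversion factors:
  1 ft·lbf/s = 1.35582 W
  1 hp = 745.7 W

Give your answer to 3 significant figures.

44.3 hp

876 ft·lbf/s × 1.35582 = 1187.7 W
10.7 kW × 1000 = 10700 W
5620 W (already W)
0.0155 MW × 1000000 = 15500 W
Total: 1187.7 + 10700 + 5620 + 15500 = 33007.7 W
In hp: 33007.7 / 745.7 = 44.264 hp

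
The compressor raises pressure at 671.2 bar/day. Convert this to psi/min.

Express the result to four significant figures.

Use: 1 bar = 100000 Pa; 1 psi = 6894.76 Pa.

671.2 bar/day × 100000 Pa/bar ÷ 86400 s/day = 776.852 Pa/s
776.852 Pa/s ÷ 6894.76 Pa/psi × 60 s/min = 6.76037 psi/min

6.760 psi/min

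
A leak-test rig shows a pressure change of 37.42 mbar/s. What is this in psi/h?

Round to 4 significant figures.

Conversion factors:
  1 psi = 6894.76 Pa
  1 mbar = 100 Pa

1954 psi/h

37.42 mbar/s × 100 Pa/mbar = 3742 Pa/s
3742 Pa/s ÷ 6894.76 Pa/psi × 3600 s/h = 1953.83 psi/h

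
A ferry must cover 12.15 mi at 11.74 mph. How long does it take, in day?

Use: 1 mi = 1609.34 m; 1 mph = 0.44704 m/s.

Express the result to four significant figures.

12.15 mi × 1609.34 = 19553.5 m
11.74 mph × 0.44704 = 5.24825 m/s
t = d / v = 19553.5 m / 5.24825 m/s = 3725.72 s
3725.72 s ÷ (86400 s/day) = 0.0431218 day

0.04312 day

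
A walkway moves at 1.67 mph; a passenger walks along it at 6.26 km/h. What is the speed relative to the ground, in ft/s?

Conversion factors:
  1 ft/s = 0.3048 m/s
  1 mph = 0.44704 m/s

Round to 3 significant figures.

1.67 mph × 0.44704 → 0.746557 m/s
6.26 km/h × (1/3.6) → 1.73889 m/s
Combined: 0.746557 + 1.73889 = 2.48545 m/s
In ft/s: 2.48545 / 0.3048 = 8.15436 ft/s

8.15 ft/s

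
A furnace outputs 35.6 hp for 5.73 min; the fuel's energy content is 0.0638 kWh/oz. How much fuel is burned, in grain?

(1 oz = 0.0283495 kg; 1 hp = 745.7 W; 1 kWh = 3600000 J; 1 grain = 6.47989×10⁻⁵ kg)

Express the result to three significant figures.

1.74×10⁴ grain

35.6 hp → 26546.9 W
5.73 min → 343.8 s
E = P × t = 26546.9 × 343.8 = 9.12682×10⁶ J
0.0638 kWh/oz → 8.10173×10⁶ J/kg
m = E / e_s = 9.12682×10⁶ / 8.10173×10⁶ = 1.12653 kg
In grain: 1.12653 / 6.47989×10⁻⁵ = 17385 grain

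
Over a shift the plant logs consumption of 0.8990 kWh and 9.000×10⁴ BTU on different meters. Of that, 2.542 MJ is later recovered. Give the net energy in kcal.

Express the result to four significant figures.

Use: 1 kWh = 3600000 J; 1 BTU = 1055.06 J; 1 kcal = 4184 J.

0.8990 kWh × 3600000 → 3.2364×10⁶ J
9.000×10⁴ BTU × 1055.06 → 9.49554×10⁷ J
2.542 MJ × 1000000 → 2.542×10⁶ J
Result: 3.2364×10⁶ + 9.49554×10⁷ − 2.542×10⁶ = 9.56498×10⁷ J
In kcal: 9.56498×10⁷ / 4184 = 22860.9 kcal

2.286×10⁴ kcal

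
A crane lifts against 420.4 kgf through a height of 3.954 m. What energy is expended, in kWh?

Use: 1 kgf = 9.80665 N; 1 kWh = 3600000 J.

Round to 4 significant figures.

420.4 kgf × 9.80665 → 4122.72 N
W = F × d = 4122.72 N × 3.954 m = 16301.2 J
16301.2 J ÷ (3600000 J/kWh) = 0.00452811 kWh

0.004528 kWh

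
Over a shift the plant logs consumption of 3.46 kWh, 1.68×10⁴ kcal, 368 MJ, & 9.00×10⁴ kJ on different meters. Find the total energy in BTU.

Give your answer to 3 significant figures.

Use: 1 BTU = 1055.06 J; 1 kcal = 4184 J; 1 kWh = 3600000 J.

5.13×10⁵ BTU

3.46 kWh × 3600000 = 1.2456×10⁷ J
1.68×10⁴ kcal × 4184 = 7.02912×10⁷ J
368 MJ × 1000000 = 3.68×10⁸ J
9.00×10⁴ kJ × 1000 = 9×10⁷ J
Combined: 1.2456×10⁷ + 7.02912×10⁷ + 3.68×10⁸ + 9×10⁷ = 5.40747×10⁸ J
In BTU: 5.40747×10⁸ / 1055.06 = 512527 BTU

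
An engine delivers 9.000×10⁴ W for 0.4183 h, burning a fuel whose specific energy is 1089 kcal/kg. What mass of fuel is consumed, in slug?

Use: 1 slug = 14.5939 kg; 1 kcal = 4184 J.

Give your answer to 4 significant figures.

0.4183 h → 1505.88 s
E = P × t = 90000 × 1505.88 = 1.35529×10⁸ J
1089 kcal/kg → 4.55638×10⁶ J/kg
m = E / e_s = 1.35529×10⁸ / 4.55638×10⁶ = 29.7449 kg
In slug: 29.7449 / 14.5939 = 2.03817 slug

2.038 slug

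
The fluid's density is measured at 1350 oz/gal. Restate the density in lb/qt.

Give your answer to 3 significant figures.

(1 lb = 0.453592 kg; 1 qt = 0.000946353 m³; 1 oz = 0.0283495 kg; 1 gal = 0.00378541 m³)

21.1 lb/qt

1350 oz/gal × 0.0283495 kg/oz ÷ 0.00378541 m³/gal = 10110.4 kg/m³
10110.4 kg/m³ ÷ 0.453592 kg/lb × 0.000946353 m³/qt = 21.0939 lb/qt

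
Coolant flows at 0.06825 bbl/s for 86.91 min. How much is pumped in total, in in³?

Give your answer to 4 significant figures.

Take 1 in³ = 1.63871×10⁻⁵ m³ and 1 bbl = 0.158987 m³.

0.06825 bbl/s → 0.0108509 m³/s
86.91 min → 5214.6 s
V = Q × t = 0.0108509 × 5214.6 = 56.5831 m³
In in³: 56.5831 / 1.63871×10⁻⁵ = 3.45291×10⁶ in³

3.453×10⁶ in³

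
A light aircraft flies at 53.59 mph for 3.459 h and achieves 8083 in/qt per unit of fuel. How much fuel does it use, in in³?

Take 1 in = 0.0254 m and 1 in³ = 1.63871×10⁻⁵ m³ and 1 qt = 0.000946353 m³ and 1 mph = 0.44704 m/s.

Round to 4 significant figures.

53.59 mph → 23.9569 m/s
3.459 h → 12452.4 s
d = v × t = 23.9569 × 12452.4 = 298321 m
8083 in/qt → 216947 m/m³
V = d / (distance per unit fuel) = 298321 / 216947 = 1.37509 m³
In in³: 1.37509 / 1.63871×10⁻⁵ = 83913 in³

8.391×10⁴ in³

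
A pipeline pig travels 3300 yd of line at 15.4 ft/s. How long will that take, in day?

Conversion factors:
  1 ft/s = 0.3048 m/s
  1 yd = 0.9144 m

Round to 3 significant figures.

0.00744 day

3300 yd × 0.9144 = 3017.52 m
15.4 ft/s × 0.3048 = 4.69392 m/s
t = d / v = 3017.52 m / 4.69392 m/s = 642.857 s
642.857 s ÷ (86400 s/day) = 0.00744047 day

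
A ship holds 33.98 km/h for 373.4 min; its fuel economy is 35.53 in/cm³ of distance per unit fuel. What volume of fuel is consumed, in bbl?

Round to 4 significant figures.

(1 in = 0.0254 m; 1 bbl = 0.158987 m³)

1.474 bbl

33.98 km/h → 9.43889 m/s
373.4 min → 22404 s
d = v × t = 9.43889 × 22404 = 211469 m
35.53 in/cm³ → 902462 m/m³
V = d / (distance per unit fuel) = 211469 / 902462 = 0.234325 m³
In bbl: 0.234325 / 0.158987 = 1.47386 bbl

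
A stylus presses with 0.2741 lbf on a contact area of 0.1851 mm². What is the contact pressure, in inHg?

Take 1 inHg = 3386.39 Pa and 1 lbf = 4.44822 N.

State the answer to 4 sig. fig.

1945 inHg

0.2741 lbf × 4.44822 → 1.21926 N
0.1851 mm² × 10⁻⁶ → 1.851×10⁻⁷ m²
P = F / A = 1.21926 N / 1.851×10⁻⁷ m² = 6.58703×10⁶ Pa
6.58703×10⁶ Pa ÷ (3386.39 Pa/inHg) = 1945.15 inHg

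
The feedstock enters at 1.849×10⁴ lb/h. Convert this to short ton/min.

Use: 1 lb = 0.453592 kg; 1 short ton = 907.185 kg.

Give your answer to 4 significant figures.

0.1541 short ton/min

1.849×10⁴ lb/h × 0.453592 kg/lb ÷ 3600 s/h = 2.3297 kg/s
2.3297 kg/s ÷ 907.185 kg/short ton × 60 s/min = 0.154083 short ton/min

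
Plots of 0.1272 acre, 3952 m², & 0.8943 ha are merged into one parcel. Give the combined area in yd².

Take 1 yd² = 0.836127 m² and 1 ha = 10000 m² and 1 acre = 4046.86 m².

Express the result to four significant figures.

1.604×10⁴ yd²

0.1272 acre × 4046.86 = 514.761 m²
3952 m² (already m²)
0.8943 ha × 10000 = 8943 m²
Sum: 514.761 + 3952 + 8943 = 13409.8 m²
In yd²: 13409.8 / 0.836127 = 16038 yd²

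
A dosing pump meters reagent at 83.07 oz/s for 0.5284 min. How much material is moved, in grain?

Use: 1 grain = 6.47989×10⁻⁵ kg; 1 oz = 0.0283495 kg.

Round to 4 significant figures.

83.07 oz/s → 2.35499 kg/s
0.5284 min → 31.704 s
m = ṁ × t = 2.35499 × 31.704 = 74.6626 kg
In grain: 74.6626 / 6.47989×10⁻⁵ = 1.15222×10⁶ grain

1.152×10⁶ grain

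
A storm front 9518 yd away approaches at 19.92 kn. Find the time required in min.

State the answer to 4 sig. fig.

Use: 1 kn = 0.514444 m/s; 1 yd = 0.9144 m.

9518 yd × 0.9144 → 8703.26 m
19.92 kn × 0.514444 → 10.2477 m/s
t = d / v = 8703.26 m / 10.2477 m/s = 849.289 s
849.289 s ÷ (60 s/min) = 14.1548 min

14.15 min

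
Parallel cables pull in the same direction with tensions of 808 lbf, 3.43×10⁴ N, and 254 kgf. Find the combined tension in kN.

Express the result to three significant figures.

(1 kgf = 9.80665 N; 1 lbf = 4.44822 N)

808 lbf × 4.44822 → 3594.16 N
3.43×10⁴ N (already N)
254 kgf × 9.80665 → 2490.89 N
Sum: 3594.16 + 34300 + 2490.89 = 40385 N
In kN: 40385 / 1000 = 40.385 kN

40.4 kN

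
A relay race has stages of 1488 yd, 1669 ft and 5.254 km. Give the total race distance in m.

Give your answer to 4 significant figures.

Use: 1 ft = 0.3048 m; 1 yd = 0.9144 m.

7123 m

1488 yd × 0.9144 → 1360.63 m
1669 ft × 0.3048 → 508.711 m
5.254 km × 1000 → 5254 m
Sum: 1360.63 + 508.711 + 5254 = 7123.34 m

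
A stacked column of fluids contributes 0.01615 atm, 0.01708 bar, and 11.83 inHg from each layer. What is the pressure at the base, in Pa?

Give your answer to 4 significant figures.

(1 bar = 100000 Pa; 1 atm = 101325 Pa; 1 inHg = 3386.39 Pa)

4.341×10⁴ Pa

0.01615 atm × 101325 → 1636.4 Pa
0.01708 bar × 100000 → 1708 Pa
11.83 inHg × 3386.39 → 40061 Pa
Combined: 1636.4 + 1708 + 40061 = 43405.4 Pa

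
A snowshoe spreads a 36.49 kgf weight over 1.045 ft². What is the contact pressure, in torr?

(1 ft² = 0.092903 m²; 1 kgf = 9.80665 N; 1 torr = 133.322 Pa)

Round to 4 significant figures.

36.49 kgf × 9.80665 → 357.845 N
1.045 ft² × 0.092903 → 0.0970836 m²
P = F / A = 357.845 N / 0.0970836 m² = 3685.95 Pa
3685.95 Pa ÷ (133.322 Pa/torr) = 27.647 torr

27.65 torr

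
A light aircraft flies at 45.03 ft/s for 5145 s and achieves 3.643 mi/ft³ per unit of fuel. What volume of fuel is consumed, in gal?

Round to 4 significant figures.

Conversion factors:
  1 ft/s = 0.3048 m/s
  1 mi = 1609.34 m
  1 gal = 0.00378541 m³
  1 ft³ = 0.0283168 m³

90.10 gal

45.03 ft/s → 13.7251 m/s
d = v × t = 13.7251 × 5145 = 70615.6 m
3.643 mi/ft³ → 207044 m/m³
V = d / (distance per unit fuel) = 70615.6 / 207044 = 0.341066 m³
In gal: 0.341066 / 0.00378541 = 90.1001 gal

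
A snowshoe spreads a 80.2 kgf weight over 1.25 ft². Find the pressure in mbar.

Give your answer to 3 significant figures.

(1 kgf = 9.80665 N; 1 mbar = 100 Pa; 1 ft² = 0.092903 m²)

67.7 mbar

80.2 kgf × 9.80665 = 786.493 N
1.25 ft² × 0.092903 = 0.116129 m²
P = F / A = 786.493 N / 0.116129 m² = 6772.58 Pa
6772.58 Pa ÷ (100 Pa/mbar) = 67.7258 mbar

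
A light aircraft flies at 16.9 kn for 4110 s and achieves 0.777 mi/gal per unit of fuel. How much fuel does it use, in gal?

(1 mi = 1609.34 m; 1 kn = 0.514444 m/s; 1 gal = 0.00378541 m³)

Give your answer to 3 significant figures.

16.9 kn → 8.6941 m/s
d = v × t = 8.6941 × 4110 = 35732.8 m
0.777 mi/gal → 330336 m/m³
V = d / (distance per unit fuel) = 35732.8 / 330336 = 0.108171 m³
In gal: 0.108171 / 0.00378541 = 28.5758 gal

28.6 gal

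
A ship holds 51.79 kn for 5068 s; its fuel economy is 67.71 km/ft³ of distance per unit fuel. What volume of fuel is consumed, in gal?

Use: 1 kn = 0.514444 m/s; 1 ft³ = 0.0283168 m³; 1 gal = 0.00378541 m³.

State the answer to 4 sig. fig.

51.79 kn → 26.6431 m/s
d = v × t = 26.6431 × 5068 = 135027 m
67.71 km/ft³ → 2.39116×10⁶ m/m³
V = d / (distance per unit fuel) = 135027 / 2.39116×10⁶ = 0.0564692 m³
In gal: 0.0564692 / 0.00378541 = 14.9176 gal

14.92 gal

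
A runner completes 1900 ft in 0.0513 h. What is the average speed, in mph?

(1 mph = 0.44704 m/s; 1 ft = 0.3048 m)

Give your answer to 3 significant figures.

1900 ft × 0.3048 → 579.12 m
0.0513 h × 3600 → 184.68 s
v = d / t = 579.12 m / 184.68 s = 3.1358 m/s
3.1358 m/s ÷ (0.44704 m/s/mph) = 7.01458 mph

7.01 mph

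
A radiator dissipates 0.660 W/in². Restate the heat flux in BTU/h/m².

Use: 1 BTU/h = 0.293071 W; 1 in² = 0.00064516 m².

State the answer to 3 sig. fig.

3490 BTU/h/m²

0.660 W/in² ÷ 0.00064516 m²/in² = 1023 W/m²
1023 W/m² ÷ 0.293071 W/BTU/h = 3490.62 BTU/h/m²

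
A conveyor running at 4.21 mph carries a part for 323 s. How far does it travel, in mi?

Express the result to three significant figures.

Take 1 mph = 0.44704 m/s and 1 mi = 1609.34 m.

4.21 mph × 0.44704 = 1.88204 m/s
d = v × t = 1.88204 m/s × 323 s = 607.899 m
607.899 m ÷ (1609.34 m/mi) = 0.377732 mi

0.378 mi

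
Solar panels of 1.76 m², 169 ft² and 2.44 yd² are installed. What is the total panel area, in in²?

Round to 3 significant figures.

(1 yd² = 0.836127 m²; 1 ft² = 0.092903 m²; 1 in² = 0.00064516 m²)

3.02×10⁴ in²

1.76 m² (already m²)
169 ft² × 0.092903 = 15.7006 m²
2.44 yd² × 0.836127 = 2.04015 m²
Sum: 1.76 + 15.7006 + 2.04015 = 19.5008 m²
In in²: 19.5008 / 0.00064516 = 30226.3 in²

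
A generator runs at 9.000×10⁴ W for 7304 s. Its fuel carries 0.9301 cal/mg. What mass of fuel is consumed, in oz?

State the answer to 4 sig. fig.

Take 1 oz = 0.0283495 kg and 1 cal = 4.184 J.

E = P × t = 90000 × 7304 = 6.5736×10⁸ J
0.9301 cal/mg → 3.89154×10⁶ J/kg
m = E / e_s = 6.5736×10⁸ / 3.89154×10⁶ = 168.92 kg
In oz: 168.92 / 0.0283495 = 5958.48 oz

5958 oz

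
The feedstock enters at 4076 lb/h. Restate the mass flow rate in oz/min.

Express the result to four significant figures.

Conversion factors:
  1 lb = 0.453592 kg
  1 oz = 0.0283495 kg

4076 lb/h × 0.453592 kg/lb ÷ 3600 s/h = 0.513567 kg/s
0.513567 kg/s ÷ 0.0283495 kg/oz × 60 s/min = 1086.93 oz/min

1087 oz/min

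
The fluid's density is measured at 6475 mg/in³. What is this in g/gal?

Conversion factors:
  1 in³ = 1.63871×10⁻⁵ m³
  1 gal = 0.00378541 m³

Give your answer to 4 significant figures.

1496 g/gal

6475 mg/in³ × 10⁻⁶ kg/mg ÷ 1.63871×10⁻⁵ m³/in³ = 395.128 kg/m³
395.128 kg/m³ ÷ 0.001 kg/g × 0.00378541 m³/gal = 1495.72 g/gal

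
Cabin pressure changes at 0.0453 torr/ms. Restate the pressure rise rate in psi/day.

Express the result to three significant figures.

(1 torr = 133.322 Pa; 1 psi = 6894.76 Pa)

7.57×10⁴ psi/day

0.0453 torr/ms × 133.322 Pa/torr ÷ 0.001 s/ms = 6039.49 Pa/s
6039.49 Pa/s ÷ 6894.76 Pa/psi × 86400 s/day = 75682.4 psi/day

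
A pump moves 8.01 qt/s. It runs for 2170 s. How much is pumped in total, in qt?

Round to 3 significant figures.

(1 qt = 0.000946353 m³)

8.01 qt/s → 0.00758029 m³/s
V = Q × t = 0.00758029 × 2170 = 16.4492 m³
In qt: 16.4492 / 0.000946353 = 17381.7 qt

1.74×10⁴ qt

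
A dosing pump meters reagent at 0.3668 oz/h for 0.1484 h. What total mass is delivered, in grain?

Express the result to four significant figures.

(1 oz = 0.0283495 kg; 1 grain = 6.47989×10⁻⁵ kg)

0.3668 oz/h → 2.8885×10⁻⁶ kg/s
0.1484 h → 534.24 s
m = ṁ × t = 2.8885×10⁻⁶ × 534.24 = 0.00154315 kg
In grain: 0.00154315 / 6.47989×10⁻⁵ = 23.8144 grain

23.81 grain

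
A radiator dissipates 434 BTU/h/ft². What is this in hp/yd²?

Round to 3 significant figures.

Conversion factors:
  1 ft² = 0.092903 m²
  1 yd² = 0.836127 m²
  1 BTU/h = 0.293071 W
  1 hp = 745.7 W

434 BTU/h/ft² × 0.293071 W/BTU/h ÷ 0.092903 m²/ft² = 1369.09 W/m²
1369.09 W/m² ÷ 745.7 W/hp × 0.836127 m²/yd² = 1.53511 hp/yd²

1.54 hp/yd²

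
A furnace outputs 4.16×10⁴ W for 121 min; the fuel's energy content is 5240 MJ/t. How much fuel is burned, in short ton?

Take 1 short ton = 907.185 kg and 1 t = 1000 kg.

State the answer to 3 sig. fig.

121 min → 7260 s
E = P × t = 41600 × 7260 = 3.02016×10⁸ J
5240 MJ/t → 5.24×10⁶ J/kg
m = E / e_s = 3.02016×10⁸ / 5.24×10⁶ = 57.6366 kg
In short ton: 57.6366 / 907.185 = 0.0635335 short ton

0.0635 short ton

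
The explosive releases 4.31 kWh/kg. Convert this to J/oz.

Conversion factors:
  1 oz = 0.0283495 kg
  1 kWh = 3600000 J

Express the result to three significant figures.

4.40×10⁵ J/oz

4.31 kWh/kg × 3600000 J/kWh = 1.5516×10⁷ J/kg
1.5516×10⁷ J/kg × 0.0283495 kg/oz = 439871 J/oz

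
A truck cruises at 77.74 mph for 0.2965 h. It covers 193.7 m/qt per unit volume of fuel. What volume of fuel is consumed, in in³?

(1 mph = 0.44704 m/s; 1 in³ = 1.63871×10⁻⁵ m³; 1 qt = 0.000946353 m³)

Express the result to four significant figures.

1.106×10⁴ in³

77.74 mph → 34.7529 m/s
0.2965 h → 1067.4 s
d = v × t = 34.7529 × 1067.4 = 37095.2 m
193.7 m/qt → 204680 m/m³
V = d / (distance per unit fuel) = 37095.2 / 204680 = 0.181235 m³
In in³: 0.181235 / 1.63871×10⁻⁵ = 11059.6 in³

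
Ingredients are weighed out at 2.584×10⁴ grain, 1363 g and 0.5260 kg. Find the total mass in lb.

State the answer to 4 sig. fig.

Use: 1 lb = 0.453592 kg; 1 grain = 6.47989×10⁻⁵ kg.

2.584×10⁴ grain × 6.47989×10⁻⁵ = 1.6744 kg
1363 g × 0.001 = 1.363 kg
0.5260 kg (already kg)
Combined: 1.6744 + 1.363 + 0.526 = 3.5634 kg
In lb: 3.5634 / 0.453592 = 7.85596 lb

7.856 lb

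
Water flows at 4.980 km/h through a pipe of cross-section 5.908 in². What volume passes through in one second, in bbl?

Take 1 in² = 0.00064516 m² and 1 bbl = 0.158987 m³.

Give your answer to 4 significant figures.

0.03316 bbl

4.980 km/h × (1/3.6) = 1.38333 m/s
5.908 in² × 0.00064516 = 0.00381161 m²
V = v × A × t = 1.38333 m/s × 0.00381161 m² × 1 s = 0.00527271 m³
0.00527271 m³ ÷ (0.158987 m³/bbl) = 0.0331644 bbl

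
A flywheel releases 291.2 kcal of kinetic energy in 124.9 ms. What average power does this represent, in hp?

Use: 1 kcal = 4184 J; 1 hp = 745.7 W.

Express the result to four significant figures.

291.2 kcal × 4184 = 1.21838×10⁶ J
124.9 ms × 0.001 = 0.1249 s
P = E / t = 1.21838×10⁶ J / 0.1249 s = 9.75484×10⁶ W
9.75484×10⁶ W ÷ (745.7 W/hp) = 13081.5 hp

1.308×10⁴ hp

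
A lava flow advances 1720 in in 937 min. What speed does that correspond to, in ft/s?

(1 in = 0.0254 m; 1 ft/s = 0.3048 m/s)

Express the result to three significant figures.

1720 in × 0.0254 → 43.688 m
937 min × 60 → 56220 s
v = d / t = 43.688 m / 56220 s = 7.7709×10⁻⁴ m/s
7.7709×10⁻⁴ m/s ÷ (0.3048 m/s/ft/s) = 0.00254951 ft/s

0.00255 ft/s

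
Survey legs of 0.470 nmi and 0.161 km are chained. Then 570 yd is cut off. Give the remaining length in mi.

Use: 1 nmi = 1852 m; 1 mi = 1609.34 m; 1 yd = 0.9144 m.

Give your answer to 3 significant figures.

0.470 nmi × 1852 → 870.44 m
0.161 km × 1000 → 161 m
570 yd × 0.9144 → 521.208 m
Sum: 870.44 + 161 − 521.208 = 510.232 m
In mi: 510.232 / 1609.34 = 0.317044 mi

0.317 mi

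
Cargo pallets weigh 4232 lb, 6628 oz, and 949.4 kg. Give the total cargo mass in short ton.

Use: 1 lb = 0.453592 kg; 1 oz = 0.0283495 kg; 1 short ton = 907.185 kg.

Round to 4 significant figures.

4232 lb × 0.453592 → 1919.6 kg
6628 oz × 0.0283495 → 187.9 kg
949.4 kg (already kg)
Sum: 1919.6 + 187.9 + 949.4 = 3056.9 kg
In short ton: 3056.9 / 907.185 = 3.36965 short ton

3.370 short ton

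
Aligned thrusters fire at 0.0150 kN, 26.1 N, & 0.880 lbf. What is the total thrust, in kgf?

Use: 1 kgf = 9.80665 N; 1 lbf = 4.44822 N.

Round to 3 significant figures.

4.59 kgf

0.0150 kN × 1000 → 15 N
26.1 N (already N)
0.880 lbf × 4.44822 → 3.91443 N
Sum: 15 + 26.1 + 3.91443 = 45.0144 N
In kgf: 45.0144 / 9.80665 = 4.59019 kgf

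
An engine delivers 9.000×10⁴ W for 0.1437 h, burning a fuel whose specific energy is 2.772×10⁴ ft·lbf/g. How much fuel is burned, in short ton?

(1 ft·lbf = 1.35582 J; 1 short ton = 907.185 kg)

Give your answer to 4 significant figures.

0.001366 short ton

0.1437 h → 517.32 s
E = P × t = 90000 × 517.32 = 4.65588×10⁷ J
2.772×10⁴ ft·lbf/g → 3.75833×10⁷ J/kg
m = E / e_s = 4.65588×10⁷ / 3.75833×10⁷ = 1.23882 kg
In short ton: 1.23882 / 907.185 = 0.00136556 short ton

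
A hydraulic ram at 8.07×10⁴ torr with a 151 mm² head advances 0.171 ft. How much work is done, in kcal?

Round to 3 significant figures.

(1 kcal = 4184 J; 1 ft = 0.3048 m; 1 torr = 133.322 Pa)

0.0202 kcal

8.07×10⁴ torr → 1.07591×10⁷ Pa
151 mm² → 1.51×10⁻⁴ m²
F = P × A = 1.07591×10⁷ × 1.51×10⁻⁴ = 1624.62 N
0.171 ft → 0.0521208 m
W = F × d = 1624.62 × 0.0521208 = 84.6765 J
In kcal: 84.6765 / 4184 = 0.0202382 kcal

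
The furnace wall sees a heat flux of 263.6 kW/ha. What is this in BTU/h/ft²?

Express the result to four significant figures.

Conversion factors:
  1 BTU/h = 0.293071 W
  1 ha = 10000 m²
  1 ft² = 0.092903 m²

8.356 BTU/h/ft²

263.6 kW/ha × 1000 W/kW ÷ 10000 m²/ha = 26.36 W/m²
26.36 W/m² ÷ 0.293071 W/BTU/h × 0.092903 m²/ft² = 8.35607 BTU/h/ft²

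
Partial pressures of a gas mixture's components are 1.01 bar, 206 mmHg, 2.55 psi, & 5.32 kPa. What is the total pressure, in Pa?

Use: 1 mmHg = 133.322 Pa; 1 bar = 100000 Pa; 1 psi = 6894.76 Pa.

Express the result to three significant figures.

1.01 bar × 100000 → 101000 Pa
206 mmHg × 133.322 → 27464.3 Pa
2.55 psi × 6894.76 → 17581.6 Pa
5.32 kPa × 1000 → 5320 Pa
Combined: 101000 + 27464.3 + 17581.6 + 5320 = 151366 Pa

1.51×10⁵ Pa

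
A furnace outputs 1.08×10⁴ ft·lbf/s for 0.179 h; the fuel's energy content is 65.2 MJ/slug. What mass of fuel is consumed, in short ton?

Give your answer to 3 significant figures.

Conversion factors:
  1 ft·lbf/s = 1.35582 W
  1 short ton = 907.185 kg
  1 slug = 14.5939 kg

1.08×10⁴ ft·lbf/s → 14642.9 W
0.179 h → 644.4 s
E = P × t = 14642.9 × 644.4 = 9.43588×10⁶ J
65.2 MJ/slug → 4.46762×10⁶ J/kg
m = E / e_s = 9.43588×10⁶ / 4.46762×10⁶ = 2.11206 kg
In short ton: 2.11206 / 907.185 = 0.00232815 short ton

0.00233 short ton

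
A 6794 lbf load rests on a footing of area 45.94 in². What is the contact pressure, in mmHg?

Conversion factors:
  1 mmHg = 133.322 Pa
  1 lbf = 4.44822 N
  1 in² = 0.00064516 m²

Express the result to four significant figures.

7648 mmHg

6794 lbf × 4.44822 → 30221.2 N
45.94 in² × 0.00064516 → 0.0296387 m²
P = F / A = 30221.2 N / 0.0296387 m² = 1.01965×10⁶ Pa
1.01965×10⁶ Pa ÷ (133.322 Pa/mmHg) = 7648.03 mmHg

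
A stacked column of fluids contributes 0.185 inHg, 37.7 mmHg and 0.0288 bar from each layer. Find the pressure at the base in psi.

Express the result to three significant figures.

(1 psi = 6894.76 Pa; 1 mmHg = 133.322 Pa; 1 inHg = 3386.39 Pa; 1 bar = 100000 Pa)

1.24 psi

0.185 inHg × 3386.39 → 626.482 Pa
37.7 mmHg × 133.322 → 5026.24 Pa
0.0288 bar × 100000 → 2880 Pa
Combined: 626.482 + 5026.24 + 2880 = 8532.72 Pa
In psi: 8532.72 / 6894.76 = 1.23757 psi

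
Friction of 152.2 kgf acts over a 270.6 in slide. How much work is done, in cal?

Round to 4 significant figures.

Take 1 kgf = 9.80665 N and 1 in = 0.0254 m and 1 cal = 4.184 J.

152.2 kgf × 9.80665 = 1492.57 N
270.6 in × 0.0254 = 6.87324 m
W = F × d = 1492.57 N × 6.87324 m = 10258.8 J
10258.8 J ÷ (4.184 J/cal) = 2451.91 cal

2452 cal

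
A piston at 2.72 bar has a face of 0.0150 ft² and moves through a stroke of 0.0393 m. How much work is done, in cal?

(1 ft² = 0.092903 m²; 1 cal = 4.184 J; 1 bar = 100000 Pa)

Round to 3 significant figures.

2.72 bar → 272000 Pa
0.0150 ft² → 0.00139354 m²
F = P × A = 272000 × 0.00139354 = 379.043 N
W = F × d = 379.043 × 0.0393 = 14.8964 J
In cal: 14.8964 / 4.184 = 3.56033 cal

3.56 cal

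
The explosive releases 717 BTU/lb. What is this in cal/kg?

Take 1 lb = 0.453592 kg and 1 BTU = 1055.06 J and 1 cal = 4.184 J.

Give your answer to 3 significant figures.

3.99×10⁵ cal/kg

717 BTU/lb × 1055.06 J/BTU ÷ 0.453592 kg/lb = 1.66775×10⁶ J/kg
1.66775×10⁶ J/kg ÷ 4.184 J/cal = 398602 cal/kg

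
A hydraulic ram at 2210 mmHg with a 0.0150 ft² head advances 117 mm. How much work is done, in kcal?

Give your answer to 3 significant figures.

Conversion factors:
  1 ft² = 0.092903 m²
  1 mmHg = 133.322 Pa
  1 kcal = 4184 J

2210 mmHg → 294642 Pa
0.0150 ft² → 0.00139354 m²
F = P × A = 294642 × 0.00139354 = 410.595 N
117 mm → 0.117 m
W = F × d = 410.595 × 0.117 = 48.0396 J
In kcal: 48.0396 / 4184 = 0.0114817 kcal

0.0115 kcal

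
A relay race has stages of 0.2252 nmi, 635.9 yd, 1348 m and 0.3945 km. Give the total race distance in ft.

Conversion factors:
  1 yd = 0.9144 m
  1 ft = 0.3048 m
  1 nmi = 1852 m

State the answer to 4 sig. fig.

0.2252 nmi × 1852 = 417.07 m
635.9 yd × 0.9144 = 581.467 m
1348 m (already m)
0.3945 km × 1000 = 394.5 m
Sum: 417.07 + 581.467 + 1348 + 394.5 = 2741.04 m
In ft: 2741.04 / 0.3048 = 8992.91 ft

8993 ft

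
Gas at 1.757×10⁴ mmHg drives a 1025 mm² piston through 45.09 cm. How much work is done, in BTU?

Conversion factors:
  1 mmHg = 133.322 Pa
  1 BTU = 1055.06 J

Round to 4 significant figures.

1.757×10⁴ mmHg → 2.34247×10⁶ Pa
1025 mm² → 0.001025 m²
F = P × A = 2.34247×10⁶ × 0.001025 = 2401.03 N
45.09 cm → 0.4509 m
W = F × d = 2401.03 × 0.4509 = 1082.62 J
In BTU: 1082.62 / 1055.06 = 1.02612 BTU

1.026 BTU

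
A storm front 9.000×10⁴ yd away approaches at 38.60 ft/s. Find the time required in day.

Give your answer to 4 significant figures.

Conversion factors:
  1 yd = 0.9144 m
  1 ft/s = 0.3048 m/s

0.08096 day

9.000×10⁴ yd × 0.9144 = 82296 m
38.60 ft/s × 0.3048 = 11.7653 m/s
t = d / v = 82296 m / 11.7653 m/s = 6994.81 s
6994.81 s ÷ (86400 s/day) = 0.0809584 day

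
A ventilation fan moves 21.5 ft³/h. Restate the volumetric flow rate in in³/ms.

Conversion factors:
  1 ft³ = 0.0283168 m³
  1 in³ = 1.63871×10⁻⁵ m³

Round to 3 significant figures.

21.5 ft³/h × 0.0283168 m³/ft³ ÷ 3600 s/h = 1.69114×10⁻⁴ m³/s
1.69114×10⁻⁴ m³/s ÷ 1.63871×10⁻⁵ m³/in³ × 0.001 s/ms = 0.0103199 in³/ms

0.0103 in³/ms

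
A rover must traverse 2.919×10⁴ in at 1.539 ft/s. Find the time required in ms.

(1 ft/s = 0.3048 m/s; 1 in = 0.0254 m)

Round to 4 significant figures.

1.581×10⁶ ms

2.919×10⁴ in × 0.0254 → 741.426 m
1.539 ft/s × 0.3048 → 0.469087 m/s
t = d / v = 741.426 m / 0.469087 m/s = 1580.57 s
1580.57 s ÷ (0.001 s/ms) = 1.58057×10⁶ ms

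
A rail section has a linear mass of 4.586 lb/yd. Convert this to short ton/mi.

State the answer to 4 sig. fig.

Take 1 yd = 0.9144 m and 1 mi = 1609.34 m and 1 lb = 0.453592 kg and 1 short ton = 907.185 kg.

4.036 short ton/mi

4.586 lb/yd × 0.453592 kg/lb ÷ 0.9144 m/yd = 2.2749 kg/m
2.2749 kg/m ÷ 907.185 kg/short ton × 1609.34 m/mi = 4.03566 short ton/mi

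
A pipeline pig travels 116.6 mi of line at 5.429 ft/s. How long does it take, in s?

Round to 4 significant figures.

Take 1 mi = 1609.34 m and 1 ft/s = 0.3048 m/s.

116.6 mi × 1609.34 = 187649 m
5.429 ft/s × 0.3048 = 1.65476 m/s
t = d / v = 187649 m / 1.65476 m/s = 113400 s

1.134×10⁵ s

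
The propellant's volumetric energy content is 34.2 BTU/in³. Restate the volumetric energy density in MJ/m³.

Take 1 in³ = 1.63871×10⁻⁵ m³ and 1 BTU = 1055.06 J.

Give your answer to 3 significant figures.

2200 MJ/m³

34.2 BTU/in³ × 1055.06 J/BTU ÷ 1.63871×10⁻⁵ m³/in³ = 2.20192×10⁹ J/m³
2.20192×10⁹ J/m³ ÷ 1000000 J/MJ = 2201.92 MJ/m³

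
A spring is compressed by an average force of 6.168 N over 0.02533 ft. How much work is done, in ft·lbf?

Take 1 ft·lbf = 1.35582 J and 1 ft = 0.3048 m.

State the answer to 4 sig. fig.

0.03512 ft·lbf

0.02533 ft × 0.3048 = 0.00772058 m
W = F × d = 6.168 N × 0.00772058 m = 0.0476205 J
0.0476205 J ÷ (1.35582 J/ft·lbf) = 0.035123 ft·lbf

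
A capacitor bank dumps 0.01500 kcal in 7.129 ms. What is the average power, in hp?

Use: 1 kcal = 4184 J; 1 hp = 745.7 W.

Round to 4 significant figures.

0.01500 kcal × 4184 = 62.76 J
7.129 ms × 0.001 = 0.007129 s
P = E / t = 62.76 J / 0.007129 s = 8803.48 W
8803.48 W ÷ (745.7 W/hp) = 11.8057 hp

11.81 hp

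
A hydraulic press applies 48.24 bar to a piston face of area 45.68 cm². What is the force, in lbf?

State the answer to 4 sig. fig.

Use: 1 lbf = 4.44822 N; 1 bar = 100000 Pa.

4954 lbf

48.24 bar × 100000 → 4.824×10⁶ Pa
45.68 cm² × 0.0001 → 0.004568 m²
F = P × A = 4.824×10⁶ Pa × 0.004568 m² = 22036 N
22036 N ÷ (4.44822 N/lbf) = 4953.89 lbf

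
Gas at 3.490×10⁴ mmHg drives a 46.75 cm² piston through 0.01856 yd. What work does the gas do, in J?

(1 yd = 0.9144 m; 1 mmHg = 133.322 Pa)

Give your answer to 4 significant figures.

369.2 J

3.490×10⁴ mmHg → 4.65294×10⁶ Pa
46.75 cm² → 0.004675 m²
F = P × A = 4.65294×10⁶ × 0.004675 = 21752.5 N
0.01856 yd → 0.0169713 m
W = F × d = 21752.5 × 0.0169713 = 369.168 J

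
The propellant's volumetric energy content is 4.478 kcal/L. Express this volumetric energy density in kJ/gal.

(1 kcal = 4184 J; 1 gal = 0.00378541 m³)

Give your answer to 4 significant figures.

4.478 kcal/L × 4184 J/kcal ÷ 0.001 m³/L = 1.8736×10⁷ J/m³
1.8736×10⁷ J/m³ ÷ 1000 J/kJ × 0.00378541 m³/gal = 70.9234 kJ/gal

70.92 kJ/gal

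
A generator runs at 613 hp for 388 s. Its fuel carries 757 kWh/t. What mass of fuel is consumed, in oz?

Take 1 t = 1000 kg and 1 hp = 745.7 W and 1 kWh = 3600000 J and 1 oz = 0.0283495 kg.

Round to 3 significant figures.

2300 oz

613 hp → 457114 W
E = P × t = 457114 × 388 = 1.7736×10⁸ J
757 kWh/t → 2.7252×10⁶ J/kg
m = E / e_s = 1.7736×10⁸ / 2.7252×10⁶ = 65.0815 kg
In oz: 65.0815 / 0.0283495 = 2295.68 oz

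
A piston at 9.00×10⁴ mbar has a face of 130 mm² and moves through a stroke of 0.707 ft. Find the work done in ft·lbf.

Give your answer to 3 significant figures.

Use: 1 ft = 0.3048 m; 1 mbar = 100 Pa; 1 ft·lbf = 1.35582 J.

9.00×10⁴ mbar → 9×10⁶ Pa
130 mm² → 1.3×10⁻⁴ m²
F = P × A = 9×10⁶ × 1.3×10⁻⁴ = 1170 N
0.707 ft → 0.215494 m
W = F × d = 1170 × 0.215494 = 252.128 J
In ft·lbf: 252.128 / 1.35582 = 185.96 ft·lbf

186 ft·lbf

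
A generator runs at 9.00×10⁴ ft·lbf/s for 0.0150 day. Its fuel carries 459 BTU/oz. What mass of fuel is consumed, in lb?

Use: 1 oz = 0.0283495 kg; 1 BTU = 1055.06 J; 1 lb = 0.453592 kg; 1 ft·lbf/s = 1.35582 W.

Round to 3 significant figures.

9.00×10⁴ ft·lbf/s → 122024 W
0.0150 day → 1296 s
E = P × t = 122024 × 1296 = 1.58143×10⁸ J
459 BTU/oz → 1.70822×10⁷ J/kg
m = E / e_s = 1.58143×10⁸ / 1.70822×10⁷ = 9.25777 kg
In lb: 9.25777 / 0.453592 = 20.4099 lb

20.4 lb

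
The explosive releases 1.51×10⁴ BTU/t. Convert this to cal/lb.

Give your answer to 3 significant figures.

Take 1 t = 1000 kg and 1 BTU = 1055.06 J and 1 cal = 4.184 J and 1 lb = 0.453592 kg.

1.51×10⁴ BTU/t × 1055.06 J/BTU ÷ 1000 kg/t = 15931.4 J/kg
15931.4 J/kg ÷ 4.184 J/cal × 0.453592 kg/lb = 1727.14 cal/lb

1730 cal/lb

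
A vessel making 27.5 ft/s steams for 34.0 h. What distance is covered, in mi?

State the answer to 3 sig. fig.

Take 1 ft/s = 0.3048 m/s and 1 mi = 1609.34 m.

27.5 ft/s × 0.3048 = 8.382 m/s
34.0 h × 3600 = 122400 s
d = v × t = 8.382 m/s × 122400 s = 1.02596×10⁶ m
1.02596×10⁶ m ÷ (1609.34 m/mi) = 637.504 mi

638 mi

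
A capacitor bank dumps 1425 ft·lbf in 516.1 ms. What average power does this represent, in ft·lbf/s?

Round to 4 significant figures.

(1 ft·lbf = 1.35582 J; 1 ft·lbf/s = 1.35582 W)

2761 ft·lbf/s

1425 ft·lbf × 1.35582 = 1932.04 J
516.1 ms × 0.001 = 0.5161 s
P = E / t = 1932.04 J / 0.5161 s = 3743.54 W
3743.54 W ÷ (1.35582 W/ft·lbf/s) = 2761.09 ft·lbf/s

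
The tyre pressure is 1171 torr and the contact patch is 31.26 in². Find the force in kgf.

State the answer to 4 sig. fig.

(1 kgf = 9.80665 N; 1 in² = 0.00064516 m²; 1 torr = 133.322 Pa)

321.1 kgf

1171 torr × 133.322 → 156120 Pa
31.26 in² × 0.00064516 → 0.0201677 m²
F = P × A = 156120 Pa × 0.0201677 m² = 3148.58 N
3148.58 N ÷ (9.80665 N/kgf) = 321.066 kgf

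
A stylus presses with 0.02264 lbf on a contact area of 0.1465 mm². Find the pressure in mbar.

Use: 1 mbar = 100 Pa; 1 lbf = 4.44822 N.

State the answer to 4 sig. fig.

0.02264 lbf × 4.44822 → 0.100708 N
0.1465 mm² × 10⁻⁶ → 1.465×10⁻⁷ m²
P = F / A = 0.100708 N / 1.465×10⁻⁷ m² = 687427 Pa
687427 Pa ÷ (100 Pa/mbar) = 6874.27 mbar

6874 mbar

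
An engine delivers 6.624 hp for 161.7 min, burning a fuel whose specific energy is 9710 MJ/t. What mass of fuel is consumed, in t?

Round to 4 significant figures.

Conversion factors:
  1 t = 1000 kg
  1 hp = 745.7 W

0.004935 t

6.624 hp → 4939.52 W
161.7 min → 9702 s
E = P × t = 4939.52 × 9702 = 4.79232×10⁷ J
9710 MJ/t → 9.71×10⁶ J/kg
m = E / e_s = 4.79232×10⁷ / 9.71×10⁶ = 4.93545 kg
In t: 4.93545 / 1000 = 0.00493545 t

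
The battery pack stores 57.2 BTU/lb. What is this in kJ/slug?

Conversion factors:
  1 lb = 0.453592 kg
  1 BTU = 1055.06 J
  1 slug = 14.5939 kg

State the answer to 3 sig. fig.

1940 kJ/slug

57.2 BTU/lb × 1055.06 J/BTU ÷ 0.453592 kg/lb = 133048 J/kg
133048 J/kg ÷ 1000 J/kJ × 14.5939 kg/slug = 1941.69 kJ/slug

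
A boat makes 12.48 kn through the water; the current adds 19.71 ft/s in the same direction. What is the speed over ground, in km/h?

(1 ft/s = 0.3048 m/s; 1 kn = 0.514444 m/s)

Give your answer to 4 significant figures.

44.74 km/h

12.48 kn × 0.514444 → 6.42026 m/s
19.71 ft/s × 0.3048 → 6.00761 m/s
Combined: 6.42026 + 6.00761 = 12.4279 m/s
In km/h: 12.4279 / (1/3.6) = 44.7404 km/h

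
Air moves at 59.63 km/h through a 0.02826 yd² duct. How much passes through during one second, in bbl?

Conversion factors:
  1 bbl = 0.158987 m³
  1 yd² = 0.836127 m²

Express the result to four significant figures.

2.462 bbl

59.63 km/h × (1/3.6) → 16.5639 m/s
0.02826 yd² × 0.836127 → 0.0236289 m²
V = v × A × t = 16.5639 m/s × 0.0236289 m² × 1 s = 0.391387 m³
0.391387 m³ ÷ (0.158987 m³/bbl) = 2.46175 bbl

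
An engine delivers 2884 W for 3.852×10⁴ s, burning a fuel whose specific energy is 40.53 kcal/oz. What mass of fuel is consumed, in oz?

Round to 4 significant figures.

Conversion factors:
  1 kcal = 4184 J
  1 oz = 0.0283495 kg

655.1 oz

E = P × t = 2884 × 38520 = 1.11092×10⁸ J
40.53 kcal/oz → 5.98168×10⁶ J/kg
m = E / e_s = 1.11092×10⁸ / 5.98168×10⁶ = 18.572 kg
In oz: 18.572 / 0.0283495 = 655.109 oz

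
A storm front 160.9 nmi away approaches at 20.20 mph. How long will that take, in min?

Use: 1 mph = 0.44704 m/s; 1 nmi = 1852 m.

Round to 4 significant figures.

160.9 nmi × 1852 = 297987 m
20.20 mph × 0.44704 = 9.03021 m/s
t = d / v = 297987 m / 9.03021 m/s = 32998.9 s
32998.9 s ÷ (60 s/min) = 549.982 min

550.0 min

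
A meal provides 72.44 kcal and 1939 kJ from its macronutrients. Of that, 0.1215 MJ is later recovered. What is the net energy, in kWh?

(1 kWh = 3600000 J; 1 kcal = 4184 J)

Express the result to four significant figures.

0.5891 kWh

72.44 kcal × 4184 = 303089 J
1939 kJ × 1000 = 1.939×10⁶ J
0.1215 MJ × 1000000 = 121500 J
Sum: 303089 + 1.939×10⁶ − 121500 = 2.12059×10⁶ J
In kWh: 2.12059×10⁶ / 3600000 = 0.589053 kWh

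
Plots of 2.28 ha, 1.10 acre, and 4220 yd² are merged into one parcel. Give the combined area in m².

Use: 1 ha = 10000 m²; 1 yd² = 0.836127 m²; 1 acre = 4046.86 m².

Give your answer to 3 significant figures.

3.08×10⁴ m²

2.28 ha × 10000 = 22800 m²
1.10 acre × 4046.86 = 4451.55 m²
4220 yd² × 0.836127 = 3528.46 m²
Total: 22800 + 4451.55 + 3528.46 = 30780 m²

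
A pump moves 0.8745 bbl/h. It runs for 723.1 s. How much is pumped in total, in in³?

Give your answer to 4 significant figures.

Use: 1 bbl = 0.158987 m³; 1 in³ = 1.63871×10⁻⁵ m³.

1704 in³

0.8745 bbl/h → 3.86206×10⁻⁵ m³/s
V = Q × t = 3.86206×10⁻⁵ × 723.1 = 0.0279266 m³
In in³: 0.0279266 / 1.63871×10⁻⁵ = 1704.18 in³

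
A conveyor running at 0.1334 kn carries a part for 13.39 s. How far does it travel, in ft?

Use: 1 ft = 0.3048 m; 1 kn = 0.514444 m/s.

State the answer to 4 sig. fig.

0.1334 kn × 0.514444 → 0.0686268 m/s
d = v × t = 0.0686268 m/s × 13.39 s = 0.918913 m
0.918913 m ÷ (0.3048 m/ft) = 3.01481 ft

3.015 ft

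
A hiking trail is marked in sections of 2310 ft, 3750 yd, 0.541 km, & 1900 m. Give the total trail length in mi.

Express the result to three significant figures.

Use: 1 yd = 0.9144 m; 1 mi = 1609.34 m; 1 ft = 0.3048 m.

2310 ft × 0.3048 = 704.088 m
3750 yd × 0.9144 = 3429 m
0.541 km × 1000 = 541 m
1900 m (already m)
Sum: 704.088 + 3429 + 541 + 1900 = 6574.09 m
In mi: 6574.09 / 1609.34 = 4.08496 mi

4.08 mi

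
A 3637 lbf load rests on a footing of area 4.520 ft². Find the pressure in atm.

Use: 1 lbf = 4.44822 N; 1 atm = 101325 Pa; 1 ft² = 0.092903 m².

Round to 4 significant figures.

3637 lbf × 4.44822 → 16178.2 N
4.520 ft² × 0.092903 → 0.419922 m²
P = F / A = 16178.2 N / 0.419922 m² = 38526.7 Pa
38526.7 Pa ÷ (101325 Pa/atm) = 0.380229 atm

0.3802 atm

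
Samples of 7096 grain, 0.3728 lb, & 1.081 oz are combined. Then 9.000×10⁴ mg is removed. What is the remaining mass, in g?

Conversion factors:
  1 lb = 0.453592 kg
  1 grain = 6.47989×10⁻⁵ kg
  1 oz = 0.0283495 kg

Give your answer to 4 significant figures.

7096 grain × 6.47989×10⁻⁵ → 0.459813 kg
0.3728 lb × 0.453592 → 0.169099 kg
1.081 oz × 0.0283495 → 0.0306458 kg
9.000×10⁴ mg × 10⁻⁶ → 0.09 kg
Result: 0.459813 + 0.169099 + 0.0306458 − 0.09 = 0.569558 kg
In g: 0.569558 / 0.001 = 569.558 g

569.6 g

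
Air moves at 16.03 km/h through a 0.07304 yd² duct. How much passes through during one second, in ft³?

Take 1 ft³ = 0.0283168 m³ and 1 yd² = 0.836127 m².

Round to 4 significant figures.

16.03 km/h × (1/3.6) → 4.45278 m/s
0.07304 yd² × 0.836127 → 0.0610707 m²
V = v × A × t = 4.45278 m/s × 0.0610707 m² × 1 s = 0.271934 m³
0.271934 m³ ÷ (0.0283168 m³/ft³) = 9.60327 ft³

9.603 ft³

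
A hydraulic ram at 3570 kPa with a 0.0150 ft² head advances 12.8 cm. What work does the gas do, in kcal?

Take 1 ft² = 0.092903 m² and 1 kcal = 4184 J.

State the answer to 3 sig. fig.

3570 kPa → 3.57×10⁶ Pa
0.0150 ft² → 0.00139354 m²
F = P × A = 3.57×10⁶ × 0.00139354 = 4974.94 N
12.8 cm → 0.128 m
W = F × d = 4974.94 × 0.128 = 636.792 J
In kcal: 636.792 / 4184 = 0.152197 kcal

0.152 kcal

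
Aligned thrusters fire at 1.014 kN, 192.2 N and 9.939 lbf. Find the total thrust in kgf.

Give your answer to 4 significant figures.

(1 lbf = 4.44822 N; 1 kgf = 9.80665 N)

127.5 kgf

1.014 kN × 1000 = 1014 N
192.2 N (already N)
9.939 lbf × 4.44822 = 44.2109 N
Sum: 1014 + 192.2 + 44.2109 = 1250.41 N
In kgf: 1250.41 / 9.80665 = 127.506 kgf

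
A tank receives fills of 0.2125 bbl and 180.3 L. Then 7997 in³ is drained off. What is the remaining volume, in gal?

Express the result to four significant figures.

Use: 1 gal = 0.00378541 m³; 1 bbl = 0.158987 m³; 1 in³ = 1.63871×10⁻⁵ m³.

0.2125 bbl × 0.158987 = 0.0337847 m³
180.3 L × 0.001 = 0.1803 m³
7997 in³ × 1.63871×10⁻⁵ = 0.131048 m³
Net: 0.0337847 + 0.1803 − 0.131048 = 0.0830367 m³
In gal: 0.0830367 / 0.00378541 = 21.936 gal

21.94 gal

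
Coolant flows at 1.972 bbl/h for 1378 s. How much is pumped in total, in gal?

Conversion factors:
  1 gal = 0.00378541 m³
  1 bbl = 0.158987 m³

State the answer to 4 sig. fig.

1.972 bbl/h → 8.70895×10⁻⁵ m³/s
V = Q × t = 8.70895×10⁻⁵ × 1378 = 0.120009 m³
In gal: 0.120009 / 0.00378541 = 31.703 gal

31.70 gal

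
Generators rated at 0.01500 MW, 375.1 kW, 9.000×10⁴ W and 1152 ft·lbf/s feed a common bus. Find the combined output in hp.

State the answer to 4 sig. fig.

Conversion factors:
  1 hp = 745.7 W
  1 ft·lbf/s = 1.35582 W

0.01500 MW × 1000000 = 15000 W
375.1 kW × 1000 = 375100 W
9.000×10⁴ W (already W)
1152 ft·lbf/s × 1.35582 = 1561.9 W
Combined: 15000 + 375100 + 90000 + 1561.9 = 481662 W
In hp: 481662 / 745.7 = 645.919 hp

645.9 hp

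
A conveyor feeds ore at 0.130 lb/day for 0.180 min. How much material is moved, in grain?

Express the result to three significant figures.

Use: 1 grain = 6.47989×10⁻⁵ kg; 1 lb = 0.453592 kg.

0.130 lb/day → 6.82488×10⁻⁷ kg/s
0.180 min → 10.8 s
m = ṁ × t = 6.82488×10⁻⁷ × 10.8 = 7.37087×10⁻⁶ kg
In grain: 7.37087×10⁻⁶ / 6.47989×10⁻⁵ = 0.11375 grain

0.114 grain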